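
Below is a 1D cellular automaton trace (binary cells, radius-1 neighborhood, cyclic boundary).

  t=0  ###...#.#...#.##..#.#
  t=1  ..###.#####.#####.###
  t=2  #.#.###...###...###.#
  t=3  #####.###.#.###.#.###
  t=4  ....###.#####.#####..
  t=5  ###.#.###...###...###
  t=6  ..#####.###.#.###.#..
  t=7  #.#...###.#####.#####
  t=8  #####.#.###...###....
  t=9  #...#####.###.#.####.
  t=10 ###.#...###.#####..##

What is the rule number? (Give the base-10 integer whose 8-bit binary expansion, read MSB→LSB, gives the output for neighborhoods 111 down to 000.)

125

  ###|.  b7=0 t=0,i=0
  ##.|#  b6=1 t=0,i=2
  #.#|#  b5=1 t=0,i=7
  #..|#  b4=1 t=0,i=3
  .##|#  b3=1 t=0,i=14
  .#.|#  b2=1 t=0,i=6
  ..#|.  b1=0 t=0,i=5
  ...|#  b0=1 t=0,i=4
  bits 01111101 = 125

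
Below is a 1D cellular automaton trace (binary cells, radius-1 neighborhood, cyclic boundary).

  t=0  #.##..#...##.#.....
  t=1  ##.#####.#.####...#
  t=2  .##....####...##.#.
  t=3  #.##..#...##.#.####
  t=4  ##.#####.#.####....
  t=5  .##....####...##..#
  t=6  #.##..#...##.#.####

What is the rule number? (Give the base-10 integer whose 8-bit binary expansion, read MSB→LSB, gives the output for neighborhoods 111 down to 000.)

118

  [7] ### => .  t=1,i=0
  [6] ##. => #  t=0,i=3
  [5] #.# => #  t=0,i=1
  [4] #.. => #  t=0,i=4
  [3] .## => .  t=0,i=2
  [2] .#. => #  t=0,i=0
  [1] ..# => #  t=0,i=5
  [0] ... => .  t=0,i=8
  bits 01110110 = 118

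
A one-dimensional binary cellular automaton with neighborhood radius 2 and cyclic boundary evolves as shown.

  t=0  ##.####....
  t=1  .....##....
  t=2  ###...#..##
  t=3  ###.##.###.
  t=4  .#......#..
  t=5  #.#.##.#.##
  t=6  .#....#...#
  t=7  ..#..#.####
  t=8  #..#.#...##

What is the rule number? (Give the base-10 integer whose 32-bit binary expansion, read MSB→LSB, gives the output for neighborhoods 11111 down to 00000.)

3591000997

  #####|#  b31=1 t=2,i=0
  ####.|#  b30=1 t=0,i=5
  ###.#|.  b29=0 t=3,i=2
  ###..|#  b28=1 t=0,i=6
  ##.##|.  b27=0 t=0,i=2
  ##.#.|#  b26=1 t=5,i=1
  ##..#|#  b25=1 t=7,i=0
  ##...|.  b24=0 t=0,i=7
  #.###|.  b23=0 t=0,i=3
  #.##.|.  b22=0 t=3,i=4
  #.#.#|.  b21=0 t=5,i=2
  #.#..|.  b20=0 t=6,i=1
  #..##|#  b19=1 t=2,i=8
  #..#.|.  b18=0 t=7,i=1
  #...#|#  b17=1 t=2,i=4
  #....|.  b16=0 t=0,i=8
  .####|.  b15=0 t=0,i=4
  .###.|#  b14=1 t=3,i=1
  .##.#|.  b13=0 t=0,i=1
  .##..|#  b12=1 t=1,i=6
  .#.##|.  b11=0 t=5,i=3
  .#.#.|.  b10=0 t=6,i=0
  .#..#|#  b9=1 t=2,i=7
  .#...|#  b8=1 t=4,i=2
  ..###|#  b7=1 t=2,i=9
  ..##.|.  b6=0 t=0,i=0
  ..#.#|#  b5=1 t=6,i=10
  ..#..|.  b4=0 t=2,i=6
  ...##|.  b3=0 t=0,i=10
  ...#.|#  b2=1 t=2,i=5
  ....#|.  b1=0 t=0,i=9
  .....|#  b0=1 t=1,i=0
  bits 11010110000010100101001110100101 = 3591000997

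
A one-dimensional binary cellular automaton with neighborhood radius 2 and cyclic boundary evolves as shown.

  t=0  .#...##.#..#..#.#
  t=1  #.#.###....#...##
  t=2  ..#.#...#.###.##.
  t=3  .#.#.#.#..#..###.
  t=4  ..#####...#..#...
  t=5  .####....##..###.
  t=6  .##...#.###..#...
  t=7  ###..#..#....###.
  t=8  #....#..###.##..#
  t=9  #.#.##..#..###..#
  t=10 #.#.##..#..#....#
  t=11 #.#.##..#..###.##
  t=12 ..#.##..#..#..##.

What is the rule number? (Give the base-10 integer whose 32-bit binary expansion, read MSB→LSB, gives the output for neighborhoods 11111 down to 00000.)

  [31] ##### => #  t=4,i=4
  [30] ####. => .  t=4,i=5
  [29] ###.# => .  t=1,i=0
  [28] ###.. => .  t=1,i=6
  [27] ##.## => #  t=2,i=13
  [26] ##.#. => .  t=0,i=7
  [25] ##..# => .  t=3,i=16
  [24] ##... => .  t=1,i=7
  [23] #.### => #  t=1,i=4
  [22] #.##. => #  t=2,i=14
  [21] #.#.# => #  t=0,i=16
  [20] #.#.. => .  t=0,i=1
  [19] #..## => .  t=3,i=12
  [18] #..#. => .  t=0,i=10
  [17] #...# => .  t=0,i=3
  [16] #.... => #  t=1,i=8
  [15] .#### => #  t=4,i=3
  [14] .###. => .  t=1,i=5
  [13] .##.# => #  t=0,i=6
  [12] .##.. => #  t=2,i=15
  [11] .#.## => .  t=1,i=3
  [10] .#.#. => #  t=0,i=0
  [9] .#..# => .  t=0,i=9
  [8] .#... => #  t=0,i=2
  [7] ..### => #  t=1,i=15
  [6] ..##. => #  t=0,i=5
  [5] ..#.# => .  t=0,i=14
  [4] ..#.. => #  t=0,i=11
  [3] ...## => #  t=0,i=4
  [2] ...#. => #  t=1,i=10
  [1] ....# => .  t=1,i=9
  [0] ..... => .  t=4,i=16
  bits 10001000111000011011010111011100 = 2296493532

2296493532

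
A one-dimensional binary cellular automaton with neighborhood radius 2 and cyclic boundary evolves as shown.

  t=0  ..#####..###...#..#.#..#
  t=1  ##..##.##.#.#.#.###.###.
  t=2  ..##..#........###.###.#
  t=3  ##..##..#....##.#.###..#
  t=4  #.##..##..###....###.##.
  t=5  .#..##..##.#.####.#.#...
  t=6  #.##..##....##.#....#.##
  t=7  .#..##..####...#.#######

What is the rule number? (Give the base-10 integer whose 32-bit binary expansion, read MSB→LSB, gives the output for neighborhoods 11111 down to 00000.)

  [31] ##### => #  t=0,i=4
  [30] ####. => #  t=0,i=5
  [29] ###.# => .  t=1,i=18
  [28] ###.. => .  t=0,i=6
  [27] ##.## => #  t=1,i=6
  [26] ##.#. => .  t=1,i=9
  [25] ##..# => #  t=0,i=7
  [24] ##... => #  t=0,i=12
  [23] #.### => #  t=1,i=16
  [22] #.##. => .  t=1,i=0
  [21] #.#.# => .  t=1,i=10
  [20] #.#.. => #  t=0,i=20
  [19] #..## => #  t=0,i=1
  [18] #..#. => #  t=0,i=17
  [17] #...# => .  t=0,i=13
  [16] #.... => #  t=2,i=8
  [15] .#### => .  t=0,i=3
  [14] .###. => #  t=0,i=10
  [13] .##.# => .  t=1,i=5
  [12] .##.. => .  t=1,i=1
  [11] .#.## => #  t=1,i=15
  [10] .#.#. => .  t=0,i=19
  [9] .#..# => #  t=0,i=0
  [8] .#... => .  t=2,i=7
  [7] ..### => .  t=0,i=2
  [6] ..##. => .  t=1,i=4
  [5] ..#.# => #  t=0,i=18
  [4] ..#.. => .  t=0,i=15
  [3] ...## => #  t=2,i=14
  [2] ...#. => #  t=0,i=14
  [1] ....# => #  t=2,i=13
  [0] ..... => .  t=2,i=9
  bits 11001011100111010100101000101110 = 3416082990

3416082990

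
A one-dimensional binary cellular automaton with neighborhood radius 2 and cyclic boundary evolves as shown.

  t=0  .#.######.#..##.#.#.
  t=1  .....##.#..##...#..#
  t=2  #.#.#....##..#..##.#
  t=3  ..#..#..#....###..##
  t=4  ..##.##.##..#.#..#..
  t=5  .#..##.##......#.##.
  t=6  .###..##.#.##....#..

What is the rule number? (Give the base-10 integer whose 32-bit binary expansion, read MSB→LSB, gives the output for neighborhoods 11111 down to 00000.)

  #####|#  b31=1 t=0,i=5
  ####.|.  b30=0 t=0,i=7
  ###.#|#  b29=1 t=0,i=8
  ###..|.  b28=0 t=3,i=15
  ##.##|#  b27=1 t=2,i=18
  ##.#.|.  b26=0 t=0,i=9
  ##..#|.  b25=0 t=2,i=11
  ##...|#  b24=1 t=1,i=13
  #.###|.  b23=0 t=0,i=3
  #.##.|#  b22=1 t=2,i=19
  #.#.#|#  b21=1 t=0,i=16
  #.#..|.  b20=0 t=0,i=10
  #..##|#  b19=1 t=0,i=12
  #..#.|.  b18=0 t=0,i=0
  #...#|.  b17=0 t=1,i=14
  #....|.  b16=0 t=1,i=1
  .####|.  b15=0 t=0,i=4
  .###.|#  b14=1 t=3,i=14
  .##.#|.  b13=0 t=0,i=14
  .##..|.  b12=0 t=1,i=12
  .#.##|.  b11=0 t=0,i=2
  .#.#.|.  b10=0 t=0,i=17
  .#..#|#  b9=1 t=0,i=11
  .#...|#  b8=1 t=1,i=0
  ..###|.  b7=0 t=3,i=13
  ..##.|.  b6=0 t=0,i=13
  ..#.#|.  b5=0 t=0,i=1
  ..#..|#  b4=1 t=1,i=16
  ...##|#  b3=1 t=1,i=4
  ...#.|.  b2=0 t=1,i=15
  ....#|.  b1=0 t=1,i=3
  .....|#  b0=1 t=1,i=2
  bits 10101001011010000100001100011001 = 2842182425

2842182425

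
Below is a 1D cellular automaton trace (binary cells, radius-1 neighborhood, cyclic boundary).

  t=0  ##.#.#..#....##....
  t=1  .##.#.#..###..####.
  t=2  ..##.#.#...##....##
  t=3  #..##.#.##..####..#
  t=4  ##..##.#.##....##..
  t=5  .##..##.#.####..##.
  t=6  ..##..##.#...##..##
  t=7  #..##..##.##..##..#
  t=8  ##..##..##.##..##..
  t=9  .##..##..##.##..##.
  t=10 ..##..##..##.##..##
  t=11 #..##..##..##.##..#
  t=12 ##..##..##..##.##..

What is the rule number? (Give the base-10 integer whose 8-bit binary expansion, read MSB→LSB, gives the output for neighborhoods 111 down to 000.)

113

  ### -> .   bit 7 = 0  t=1,i=10
  ##. -> #   bit 6 = 1  t=0,i=1
  #.# -> #   bit 5 = 1  t=0,i=2
  #.. -> #   bit 4 = 1  t=0,i=6
  .## -> .   bit 3 = 0  t=0,i=0
  .#. -> .   bit 2 = 0  t=0,i=3
  ..# -> .   bit 1 = 0  t=0,i=7
  ... -> #   bit 0 = 1  t=0,i=10
  bits 01110001 = 113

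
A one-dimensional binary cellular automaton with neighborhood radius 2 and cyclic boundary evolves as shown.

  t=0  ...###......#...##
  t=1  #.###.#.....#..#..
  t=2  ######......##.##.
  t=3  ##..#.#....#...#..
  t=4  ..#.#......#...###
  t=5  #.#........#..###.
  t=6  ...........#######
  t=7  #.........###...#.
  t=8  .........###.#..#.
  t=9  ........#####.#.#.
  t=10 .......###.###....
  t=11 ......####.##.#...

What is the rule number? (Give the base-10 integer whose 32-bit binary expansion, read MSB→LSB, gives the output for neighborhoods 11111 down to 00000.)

  [31] ##### => .  t=2,i=2
  [30] ####. => #  t=2,i=4
  [29] ###.# => #  t=1,i=4
  [28] ###.. => .  t=0,i=5
  [27] ##.## => .  t=2,i=14
  [26] ##.#. => #  t=1,i=5
  [25] ##..# => #  t=3,i=2
  [24] ##... => #  t=0,i=0
  [23] #.### => #  t=1,i=2
  [22] #.##. => #  t=2,i=15
  [21] #.#.# => .  t=5,i=0
  [20] #.#.. => .  t=1,i=6
  [19] #..## => #  t=3,i=17
  [18] #..#. => .  t=1,i=14
  [17] #...# => .  t=0,i=1
  [16] #.... => .  t=0,i=7
  [15] .#### => #  t=2,i=1
  [14] .###. => #  t=0,i=4
  [13] .##.# => .  t=2,i=13
  [12] .##.. => .  t=0,i=17
  [11] .#.## => #  t=1,i=1
  [10] .#.#. => .  t=3,i=5
  [9] .#..# => #  t=1,i=13
  [8] .#... => .  t=0,i=13
  [7] ..### => #  t=0,i=3
  [6] ..##. => .  t=0,i=16
  [5] ..#.# => #  t=1,i=0
  [4] ..#.. => #  t=0,i=12
  [3] ...## => #  t=0,i=2
  [2] ...#. => .  t=0,i=11
  [1] ....# => .  t=0,i=10
  [0] ..... => .  t=0,i=8
  bits 01100111110010001100101010111000 = 1741212344

1741212344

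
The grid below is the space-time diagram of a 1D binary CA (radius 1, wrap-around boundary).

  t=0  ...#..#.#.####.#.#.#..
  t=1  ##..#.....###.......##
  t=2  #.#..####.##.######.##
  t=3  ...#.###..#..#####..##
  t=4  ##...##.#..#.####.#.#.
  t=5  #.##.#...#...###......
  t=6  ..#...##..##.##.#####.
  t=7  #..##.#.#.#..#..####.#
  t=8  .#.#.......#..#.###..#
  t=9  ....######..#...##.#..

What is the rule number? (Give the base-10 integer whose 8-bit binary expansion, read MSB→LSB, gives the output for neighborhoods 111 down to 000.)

153

  [7] ### => #  t=0,i=11
  [6] ##. => .  t=0,i=13
  [5] #.# => .  t=0,i=7
  [4] #.. => #  t=0,i=4
  [3] .## => #  t=0,i=10
  [2] .#. => .  t=0,i=3
  [1] ..# => .  t=0,i=2
  [0] ... => #  t=0,i=0
  bits 10011001 = 153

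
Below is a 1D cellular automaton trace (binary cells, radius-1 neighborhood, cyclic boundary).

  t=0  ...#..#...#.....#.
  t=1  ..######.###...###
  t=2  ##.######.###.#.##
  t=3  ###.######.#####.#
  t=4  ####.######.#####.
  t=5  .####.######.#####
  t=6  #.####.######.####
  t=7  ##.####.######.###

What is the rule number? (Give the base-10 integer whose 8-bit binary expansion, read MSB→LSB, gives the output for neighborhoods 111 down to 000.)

246

  ###|#  b7=1 t=1,i=3
  ##.|#  b6=1 t=1,i=7
  #.#|#  b5=1 t=1,i=8
  #..|#  b4=1 t=0,i=4
  .##|.  b3=0 t=1,i=2
  .#.|#  b2=1 t=0,i=3
  ..#|#  b1=1 t=0,i=2
  ...|.  b0=0 t=0,i=0
  bits 11110110 = 246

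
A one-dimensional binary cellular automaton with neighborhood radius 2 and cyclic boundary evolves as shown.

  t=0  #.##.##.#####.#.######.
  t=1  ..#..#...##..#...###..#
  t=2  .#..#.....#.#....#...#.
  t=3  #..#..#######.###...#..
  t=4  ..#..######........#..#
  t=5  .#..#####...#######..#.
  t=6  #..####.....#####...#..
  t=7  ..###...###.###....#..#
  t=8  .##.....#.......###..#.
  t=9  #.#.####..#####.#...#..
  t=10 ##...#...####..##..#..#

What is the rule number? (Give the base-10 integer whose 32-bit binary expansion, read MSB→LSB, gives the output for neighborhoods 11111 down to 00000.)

  ##### -> #   bit 31 = 1  t=0,i=10
  ####. -> .   bit 30 = 0  t=0,i=11
  ###.# -> .   bit 29 = 0  t=0,i=12
  ###.. -> .   bit 28 = 0  t=1,i=19
  ##.## -> .   bit 27 = 0  t=0,i=4
  ##.#. -> #   bit 26 = 1  t=0,i=13
  ##..# -> .   bit 25 = 0  t=1,i=11
  ##... -> .   bit 24 = 0  t=3,i=17
  #.### -> .   bit 23 = 0  t=0,i=8
  #.##. -> #   bit 22 = 1  t=0,i=2
  #.#.# -> .   bit 21 = 0  t=0,i=0
  #.#.. -> #   bit 20 = 1  t=2,i=12
  #..## -> #   bit 19 = 1  t=3,i=5
  #..#. -> #   bit 18 = 1  t=1,i=1
  #...# -> .   bit 17 = 0  t=1,i=7
  #.... -> #   bit 16 = 1  t=2,i=6
  .#### -> #   bit 15 = 1  t=0,i=9
  .###. -> .   bit 14 = 0  t=1,i=18
  .##.# -> .   bit 13 = 0  t=0,i=3
  .##.. -> #   bit 12 = 1  t=1,i=10
  .#.## -> .   bit 11 = 0  t=0,i=1
  .#.#. -> #   bit 10 = 1  t=2,i=11
  .#..# -> .   bit 9 = 0  t=1,i=0
  .#... -> .   bit 8 = 0  t=1,i=6
  ..### -> #   bit 7 = 1  t=1,i=17
  ..##. -> .   bit 6 = 0  t=1,i=9
  ..#.# -> #   bit 5 = 1  t=2,i=10
  ..#.. -> .   bit 4 = 0  t=1,i=2
  ...## -> .   bit 3 = 0  t=1,i=8
  ...#. -> #   bit 2 = 1  t=2,i=9
  ....# -> #   bit 1 = 1  t=2,i=8
  ..... -> #   bit 0 = 1  t=2,i=7
  bits 10000100010111011001010010100111 = 2220725415

2220725415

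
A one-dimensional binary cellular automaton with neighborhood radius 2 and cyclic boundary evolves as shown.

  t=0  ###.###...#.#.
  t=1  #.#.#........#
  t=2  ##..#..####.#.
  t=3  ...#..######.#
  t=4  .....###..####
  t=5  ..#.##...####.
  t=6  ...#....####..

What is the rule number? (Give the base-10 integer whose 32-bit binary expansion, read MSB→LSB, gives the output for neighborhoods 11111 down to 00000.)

1687988361

  #####|.  b31=0 t=3,i=8
  ####.|#  b30=1 t=2,i=9
  ###.#|#  b29=1 t=0,i=2
  ###..|.  b28=0 t=0,i=6
  ##.##|.  b27=0 t=0,i=3
  ##.#.|#  b26=1 t=1,i=1
  ##..#|.  b25=0 t=2,i=2
  ##...|.  b24=0 t=0,i=7
  #.###|#  b23=1 t=0,i=0
  #.##.|.  b22=0 t=2,i=0
  #.#.#|.  b21=0 t=0,i=12
  #.#..|#  b20=1 t=1,i=4
  #..##|#  b19=1 t=2,i=6
  #..#.|#  b18=1 t=2,i=3
  #...#|.  b17=0 t=0,i=8
  #....|.  b16=0 t=1,i=6
  .####|#  b15=1 t=2,i=8
  .###.|.  b14=0 t=0,i=1
  .##.#|#  b13=1 t=1,i=0
  .##..|.  b12=0 t=2,i=1
  .#.##|#  b11=1 t=0,i=13
  .#.#.|.  b10=0 t=0,i=11
  .#..#|.  b9=0 t=2,i=5
  .#...|.  b8=0 t=1,i=5
  ..###|#  b7=1 t=2,i=7
  ..##.|.  b6=0 t=1,i=13
  ..#.#|.  b5=0 t=0,i=10
  ..#..|.  b4=0 t=2,i=4
  ...##|#  b3=1 t=1,i=12
  ...#.|.  b2=0 t=0,i=9
  ....#|.  b1=0 t=1,i=11
  .....|#  b0=1 t=1,i=7
  bits 01100100100111001010100010001001 = 1687988361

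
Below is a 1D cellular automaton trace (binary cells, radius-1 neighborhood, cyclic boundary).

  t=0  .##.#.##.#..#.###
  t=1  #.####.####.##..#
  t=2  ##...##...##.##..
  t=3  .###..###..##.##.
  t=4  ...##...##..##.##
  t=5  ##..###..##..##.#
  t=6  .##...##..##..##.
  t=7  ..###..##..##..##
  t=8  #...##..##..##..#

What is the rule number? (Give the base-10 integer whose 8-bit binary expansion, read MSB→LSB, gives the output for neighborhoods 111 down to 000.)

  nb ###: next=.  (t=0,i=15, bit7=0)
  nb ##.: next=#  (t=0,i=2, bit6=1)
  nb #.#: next=#  (t=0,i=0, bit5=1)
  nb #..: next=#  (t=0,i=10, bit4=1)
  nb .##: next=.  (t=0,i=1, bit3=0)
  nb .#.: next=#  (t=0,i=4, bit2=1)
  nb ..#: next=.  (t=0,i=11, bit1=0)
  nb ...: next=#  (t=2,i=3, bit0=1)
  bits 01110101 = 117

117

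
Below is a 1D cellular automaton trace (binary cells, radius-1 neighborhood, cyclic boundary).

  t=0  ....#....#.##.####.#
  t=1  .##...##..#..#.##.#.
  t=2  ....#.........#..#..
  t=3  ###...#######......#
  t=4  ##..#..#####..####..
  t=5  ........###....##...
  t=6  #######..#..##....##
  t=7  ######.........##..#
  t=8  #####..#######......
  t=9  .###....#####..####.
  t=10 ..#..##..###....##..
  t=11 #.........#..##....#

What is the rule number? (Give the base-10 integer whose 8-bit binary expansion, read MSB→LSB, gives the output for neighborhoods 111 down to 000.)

  ###|#  b7=1 t=0,i=15
  ##.|.  b6=0 t=0,i=12
  #.#|#  b5=1 t=0,i=10
  #..|.  b4=0 t=0,i=0
  .##|.  b3=0 t=0,i=11
  .#.|.  b2=0 t=0,i=4
  ..#|.  b1=0 t=0,i=3
  ...|#  b0=1 t=0,i=1
  bits 10100001 = 161

161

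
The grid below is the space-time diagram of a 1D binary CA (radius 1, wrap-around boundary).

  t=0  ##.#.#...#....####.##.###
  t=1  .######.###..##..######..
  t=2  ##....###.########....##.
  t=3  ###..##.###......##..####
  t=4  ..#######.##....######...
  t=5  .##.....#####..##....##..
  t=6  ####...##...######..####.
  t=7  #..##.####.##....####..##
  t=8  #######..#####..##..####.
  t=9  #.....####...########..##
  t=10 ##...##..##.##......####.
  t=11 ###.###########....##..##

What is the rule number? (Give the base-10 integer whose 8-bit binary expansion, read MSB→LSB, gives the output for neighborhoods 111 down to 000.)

126

  [7] ### => .  t=0,i=0
  [6] ##. => #  t=0,i=1
  [5] #.# => #  t=0,i=2
  [4] #.. => #  t=0,i=6
  [3] .## => #  t=0,i=14
  [2] .#. => #  t=0,i=3
  [1] ..# => #  t=0,i=8
  [0] ... => .  t=0,i=7
  bits 01111110 = 126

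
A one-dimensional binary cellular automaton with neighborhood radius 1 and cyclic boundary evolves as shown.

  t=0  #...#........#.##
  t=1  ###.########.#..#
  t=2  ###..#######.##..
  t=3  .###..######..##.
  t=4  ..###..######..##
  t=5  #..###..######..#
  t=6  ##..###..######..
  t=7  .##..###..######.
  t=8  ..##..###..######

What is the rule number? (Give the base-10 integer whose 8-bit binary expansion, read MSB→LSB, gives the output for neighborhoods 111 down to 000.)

213

  ###|#  b7=1 t=0,i=16
  ##.|#  b6=1 t=0,i=0
  #.#|.  b5=0 t=0,i=14
  #..|#  b4=1 t=0,i=1
  .##|.  b3=0 t=0,i=15
  .#.|#  b2=1 t=0,i=4
  ..#|.  b1=0 t=0,i=3
  ...|#  b0=1 t=0,i=2
  bits 11010101 = 213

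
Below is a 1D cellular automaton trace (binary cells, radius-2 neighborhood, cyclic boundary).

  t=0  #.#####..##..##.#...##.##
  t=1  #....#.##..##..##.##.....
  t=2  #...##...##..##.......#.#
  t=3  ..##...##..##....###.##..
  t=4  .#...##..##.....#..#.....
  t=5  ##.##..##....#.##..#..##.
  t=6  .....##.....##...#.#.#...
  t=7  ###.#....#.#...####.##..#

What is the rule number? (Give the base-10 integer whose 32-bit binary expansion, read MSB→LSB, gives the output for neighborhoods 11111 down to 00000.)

  [31] ##### => .  t=0,i=4
  [30] ####. => #  t=0,i=5
  [29] ###.# => #  t=0,i=0
  [28] ###.. => .  t=0,i=6
  [27] ##.## => .  t=0,i=1
  [26] ##.#. => #  t=0,i=15
  [25] ##..# => #  t=0,i=7
  [24] ##... => .  t=1,i=20
  [23] #.### => .  t=0,i=2
  [22] #.##. => .  t=1,i=7
  [21] #.#.# => .  t=6,i=19
  [20] #.#.. => #  t=0,i=16
  [19] #..## => #  t=0,i=8
  [18] #..#. => .  t=4,i=18
  [17] #...# => #  t=0,i=18
  [16] #.... => .  t=1,i=2
  [15] .#### => .  t=0,i=3
  [14] .###. => .  t=0,i=24
  [13] .##.# => .  t=0,i=14
  [12] .##.. => .  t=0,i=10
  [11] .#.## => .  t=1,i=6
  [10] .#.#. => #  t=6,i=18
  [9] .#..# => .  t=4,i=17
  [8] .#... => .  t=0,i=17
  [7] ..### => .  t=3,i=17
  [6] ..##. => .  t=0,i=9
  [5] ..#.# => #  t=1,i=5
  [4] ..#.. => #  t=1,i=0
  [3] ...## => #  t=0,i=19
  [2] ...#. => #  t=1,i=4
  [1] ....# => .  t=1,i=3
  [0] ..... => #  t=1,i=22
  bits 01100110000110100000010000111101 = 1712981053

1712981053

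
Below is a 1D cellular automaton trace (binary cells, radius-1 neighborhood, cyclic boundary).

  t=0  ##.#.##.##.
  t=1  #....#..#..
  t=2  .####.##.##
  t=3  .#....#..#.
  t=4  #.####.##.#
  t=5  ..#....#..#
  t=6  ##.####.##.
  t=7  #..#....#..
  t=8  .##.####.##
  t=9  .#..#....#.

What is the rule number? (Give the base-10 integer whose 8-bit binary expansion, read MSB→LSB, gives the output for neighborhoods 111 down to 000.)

27

  nb ###: next=.  (t=2,i=2, bit7=0)
  nb ##.: next=.  (t=0,i=1, bit6=0)
  nb #.#: next=.  (t=0,i=2, bit5=0)
  nb #..: next=#  (t=1,i=1, bit4=1)
  nb .##: next=#  (t=0,i=0, bit3=1)
  nb .#.: next=.  (t=0,i=3, bit2=0)
  nb ..#: next=#  (t=1,i=4, bit1=1)
  nb ...: next=#  (t=1,i=2, bit0=1)
  bits 00011011 = 27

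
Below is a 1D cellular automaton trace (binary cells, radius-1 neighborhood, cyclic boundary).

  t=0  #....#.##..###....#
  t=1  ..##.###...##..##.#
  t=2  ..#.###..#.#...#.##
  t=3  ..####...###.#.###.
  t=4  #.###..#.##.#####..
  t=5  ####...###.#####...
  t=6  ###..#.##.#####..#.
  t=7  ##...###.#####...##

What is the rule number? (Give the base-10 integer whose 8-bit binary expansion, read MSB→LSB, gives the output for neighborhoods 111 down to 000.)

  [7] ### => #  t=0,i=12
  [6] ##. => .  t=0,i=0
  [5] #.# => #  t=0,i=6
  [4] #.. => .  t=0,i=1
  [3] .## => #  t=0,i=7
  [2] .#. => #  t=0,i=5
  [1] ..# => .  t=0,i=4
  [0] ... => #  t=0,i=2
  bits 10101101 = 173

173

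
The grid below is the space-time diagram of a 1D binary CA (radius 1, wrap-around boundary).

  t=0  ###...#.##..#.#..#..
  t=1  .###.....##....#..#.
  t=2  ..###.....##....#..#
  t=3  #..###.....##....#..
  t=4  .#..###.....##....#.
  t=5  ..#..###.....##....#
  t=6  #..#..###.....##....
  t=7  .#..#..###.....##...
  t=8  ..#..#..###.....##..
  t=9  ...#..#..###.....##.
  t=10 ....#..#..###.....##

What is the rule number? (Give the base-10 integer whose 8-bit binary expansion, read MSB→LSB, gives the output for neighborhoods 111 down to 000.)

  ### -> #   bit 7 = 1  t=0,i=1
  ##. -> #   bit 6 = 1  t=0,i=2
  #.# -> .   bit 5 = 0  t=0,i=7
  #.. -> #   bit 4 = 1  t=0,i=3
  .## -> .   bit 3 = 0  t=0,i=0
  .#. -> .   bit 2 = 0  t=0,i=6
  ..# -> .   bit 1 = 0  t=0,i=5
  ... -> .   bit 0 = 0  t=0,i=4
  bits 11010000 = 208

208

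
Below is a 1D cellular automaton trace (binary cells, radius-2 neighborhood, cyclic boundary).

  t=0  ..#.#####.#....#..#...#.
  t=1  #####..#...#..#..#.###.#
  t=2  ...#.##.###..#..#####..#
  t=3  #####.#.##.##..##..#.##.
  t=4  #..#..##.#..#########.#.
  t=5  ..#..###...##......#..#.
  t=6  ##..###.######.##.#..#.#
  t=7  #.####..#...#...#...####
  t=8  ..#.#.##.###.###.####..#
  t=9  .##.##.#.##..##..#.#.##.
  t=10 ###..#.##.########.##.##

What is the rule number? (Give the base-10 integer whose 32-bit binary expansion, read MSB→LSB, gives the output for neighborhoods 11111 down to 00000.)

1135507949

  [31] ##### => .  t=0,i=6
  [30] ####. => #  t=0,i=7
  [29] ###.# => .  t=0,i=8
  [28] ###.. => .  t=1,i=4
  [27] ##.## => .  t=1,i=22
  [26] ##.#. => .  t=0,i=9
  [25] ##..# => #  t=1,i=5
  [24] ##... => #  t=5,i=8
  [23] #.### => #  t=0,i=4
  [22] #.##. => .  t=2,i=5
  [21] #.#.# => #  t=3,i=6
  [20] #.#.. => .  t=0,i=10
  [19] #..## => #  t=2,i=15
  [18] #..#. => #  t=0,i=17
  [17] #...# => #  t=0,i=0
  [16] #.... => .  t=0,i=12
  [15] .#### => .  t=0,i=5
  [14] .###. => #  t=1,i=20
  [13] .##.# => #  t=2,i=6
  [12] .##.. => #  t=3,i=12
  [11] .#.## => #  t=0,i=3
  [10] .#.#. => .  t=4,i=23
  [9] .#..# => .  t=0,i=16
  [8] .#... => #  t=0,i=11
  [7] ..### => #  t=2,i=16
  [6] ..##. => #  t=3,i=15
  [5] ..#.# => #  t=0,i=2
  [4] ..#.. => .  t=0,i=15
  [3] ...## => #  t=5,i=10
  [2] ...#. => #  t=0,i=1
  [1] ....# => .  t=0,i=13
  [0] ..... => #  t=5,i=15
  bits 01000011101011100111100111101101 = 1135507949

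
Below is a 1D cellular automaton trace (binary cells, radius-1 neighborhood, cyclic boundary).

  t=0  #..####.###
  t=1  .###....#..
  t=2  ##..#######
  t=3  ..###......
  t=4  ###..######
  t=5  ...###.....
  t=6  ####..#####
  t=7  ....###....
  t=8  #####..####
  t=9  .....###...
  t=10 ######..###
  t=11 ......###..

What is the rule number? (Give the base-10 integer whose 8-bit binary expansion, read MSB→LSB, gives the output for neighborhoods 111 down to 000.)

31

  [7] ### => .  t=0,i=4
  [6] ##. => .  t=0,i=0
  [5] #.# => .  t=0,i=7
  [4] #.. => #  t=0,i=1
  [3] .## => #  t=0,i=3
  [2] .#. => #  t=1,i=8
  [1] ..# => #  t=0,i=2
  [0] ... => #  t=1,i=5
  bits 00011111 = 31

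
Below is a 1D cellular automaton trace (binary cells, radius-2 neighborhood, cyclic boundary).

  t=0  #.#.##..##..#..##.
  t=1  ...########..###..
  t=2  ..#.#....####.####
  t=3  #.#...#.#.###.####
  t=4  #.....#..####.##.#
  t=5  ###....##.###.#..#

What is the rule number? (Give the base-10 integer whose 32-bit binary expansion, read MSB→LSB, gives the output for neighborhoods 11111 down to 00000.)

  nb #####: next=.  (t=1,i=5, bit31=0)
  nb ####.: next=#  (t=1,i=9, bit30=1)
  nb ###.#: next=#  (t=2,i=12, bit29=1)
  nb ###..: next=#  (t=1,i=10, bit28=1)
  nb ##.##: next=.  (t=2,i=13, bit27=0)
  nb ##.#.: next=.  (t=0,i=17, bit26=0)
  nb ##..#: next=#  (t=0,i=6, bit25=1)
  nb ##...: next=#  (t=1,i=16, bit24=1)
  nb #.###: next=#  (t=2,i=14, bit23=1)
  nb #.##.: next=#  (t=0,i=4, bit22=1)
  nb #.#.#: next=.  (t=0,i=0, bit21=0)
  nb #.#..: next=.  (t=2,i=4, bit20=0)
  nb #..##: next=#  (t=0,i=7, bit19=1)
  nb #..#.: next=.  (t=0,i=11, bit18=0)
  nb #...#: next=.  (t=3,i=4, bit17=0)
  nb #....: next=#  (t=1,i=17, bit16=1)
  nb .####: next=#  (t=1,i=4, bit15=1)
  nb .###.: next=#  (t=1,i=14, bit14=1)
  nb .##.#: next=.  (t=0,i=16, bit13=0)
  nb .##..: next=#  (t=0,i=5, bit12=1)
  nb .#.##: next=#  (t=0,i=3, bit11=1)
  nb .#.#.: next=.  (t=0,i=1, bit10=0)
  nb .#..#: next=#  (t=0,i=13, bit9=1)
  nb .#...: next=.  (t=2,i=5, bit8=0)
  nb ..###: next=.  (t=1,i=3, bit7=0)
  nb ..##.: next=#  (t=0,i=8, bit6=1)
  nb ..#.#: next=#  (t=2,i=2, bit5=1)
  nb ..#..: next=.  (t=0,i=12, bit4=0)
  nb ...##: next=#  (t=1,i=2, bit3=1)
  nb ...#.: next=.  (t=3,i=5, bit2=0)
  nb ....#: next=.  (t=1,i=1, bit1=0)
  nb .....: next=.  (t=1,i=0, bit0=0)
  bits 01110011110010011101101001101000 = 1942608488

1942608488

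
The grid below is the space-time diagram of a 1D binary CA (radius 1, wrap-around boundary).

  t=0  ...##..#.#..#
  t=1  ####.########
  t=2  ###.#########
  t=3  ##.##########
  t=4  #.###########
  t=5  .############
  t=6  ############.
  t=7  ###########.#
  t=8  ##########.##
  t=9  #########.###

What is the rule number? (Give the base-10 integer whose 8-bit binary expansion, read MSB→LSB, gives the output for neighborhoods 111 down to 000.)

191

  ###|#  b7=1 t=1,i=0
  ##.|.  b6=0 t=0,i=4
  #.#|#  b5=1 t=0,i=8
  #..|#  b4=1 t=0,i=0
  .##|#  b3=1 t=0,i=3
  .#.|#  b2=1 t=0,i=7
  ..#|#  b1=1 t=0,i=2
  ...|#  b0=1 t=0,i=1
  bits 10111111 = 191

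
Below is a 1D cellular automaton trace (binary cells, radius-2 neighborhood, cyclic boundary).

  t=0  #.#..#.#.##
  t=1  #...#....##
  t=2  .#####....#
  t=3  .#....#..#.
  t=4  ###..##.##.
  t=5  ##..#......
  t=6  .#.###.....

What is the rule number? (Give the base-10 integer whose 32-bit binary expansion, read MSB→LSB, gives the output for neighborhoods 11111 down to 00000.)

  ##### -> .   bit 31 = 0  t=2,i=3
  ####. -> .   bit 30 = 0  t=2,i=4
  ###.# -> #   bit 29 = 1  t=0,i=0
  ###.. -> .   bit 28 = 0  t=1,i=0
  ##.## -> .   bit 27 = 0  t=4,i=7
  ##.#. -> .   bit 26 = 0  t=0,i=1
  ##..# -> .   bit 25 = 0  t=4,i=3
  ##... -> #   bit 24 = 1  t=1,i=1
  #.### -> #   bit 23 = 1  t=0,i=9
  #.##. -> .   bit 22 = 0  t=4,i=8
  #.#.# -> .   bit 21 = 0  t=0,i=7
  #.#.. -> .   bit 20 = 0  t=0,i=2
  #..## -> #   bit 19 = 1  t=4,i=4
  #..#. -> #   bit 18 = 1  t=0,i=4
  #...# -> #   bit 17 = 1  t=1,i=2
  #.... -> .   bit 16 = 0  t=1,i=6
  .#### -> .   bit 15 = 0  t=2,i=2
  .###. -> #   bit 14 = 1  t=0,i=10
  .##.# -> .   bit 13 = 0  t=4,i=6
  .##.. -> #   bit 12 = 1  t=5,i=1
  .#.## -> .   bit 11 = 0  t=0,i=8
  .#.#. -> .   bit 10 = 0  t=0,i=6
  .#..# -> .   bit 9 = 0  t=0,i=3
  .#... -> #   bit 8 = 1  t=1,i=5
  ..### -> .   bit 7 = 0  t=1,i=9
  ..##. -> .   bit 6 = 0  t=4,i=5
  ..#.# -> .   bit 5 = 0  t=0,i=5
  ..#.. -> #   bit 4 = 1  t=1,i=4
  ...## -> .   bit 3 = 0  t=1,i=8
  ...#. -> #   bit 2 = 1  t=1,i=3
  ....# -> .   bit 1 = 0  t=1,i=7
  ..... -> .   bit 0 = 0  t=5,i=7
  bits 00100001100011100101000100010100 = 562974996

562974996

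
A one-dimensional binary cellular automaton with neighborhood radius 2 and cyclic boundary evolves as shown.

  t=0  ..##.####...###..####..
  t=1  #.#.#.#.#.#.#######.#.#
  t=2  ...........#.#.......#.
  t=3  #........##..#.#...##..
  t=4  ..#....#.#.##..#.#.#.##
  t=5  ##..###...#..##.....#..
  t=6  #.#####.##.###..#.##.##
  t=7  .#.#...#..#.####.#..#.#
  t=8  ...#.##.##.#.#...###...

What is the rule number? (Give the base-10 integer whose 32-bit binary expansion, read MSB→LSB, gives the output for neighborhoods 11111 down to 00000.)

  [31] ##### => .  t=1,i=14
  [30] ####. => .  t=0,i=7
  [29] ###.# => .  t=1,i=18
  [28] ###.. => #  t=0,i=8
  [27] ##.## => #  t=0,i=4
  [26] ##.#. => .  t=1,i=1
  [25] ##..# => #  t=0,i=15
  [24] ##... => .  t=0,i=9
  [23] #.### => .  t=0,i=5
  [22] #.##. => .  t=1,i=22
  [21] #.#.# => .  t=1,i=2
  [20] #.#.. => #  t=2,i=13
  [19] #..## => #  t=0,i=16
  [18] #..#. => #  t=3,i=12
  [17] #...# => #  t=0,i=10
  [16] #.... => #  t=0,i=22
  [15] .#### => #  t=0,i=6
  [14] .###. => #  t=0,i=13
  [13] .##.# => .  t=0,i=3
  [12] .##.. => .  t=3,i=10
  [11] .#.## => #  t=1,i=11
  [10] .#.#. => .  t=1,i=3
  [9] .#..# => #  t=5,i=11
  [8] .#... => .  t=2,i=14
  [7] ..### => #  t=0,i=12
  [6] ..##. => #  t=0,i=2
  [5] ..#.# => .  t=2,i=11
  [4] ..#.. => .  t=2,i=21
  [3] ...## => .  t=0,i=1
  [2] ...#. => #  t=2,i=10
  [1] ....# => #  t=0,i=0
  [0] ..... => .  t=2,i=1
  bits 00011010000111111100101011000110 = 438291142

438291142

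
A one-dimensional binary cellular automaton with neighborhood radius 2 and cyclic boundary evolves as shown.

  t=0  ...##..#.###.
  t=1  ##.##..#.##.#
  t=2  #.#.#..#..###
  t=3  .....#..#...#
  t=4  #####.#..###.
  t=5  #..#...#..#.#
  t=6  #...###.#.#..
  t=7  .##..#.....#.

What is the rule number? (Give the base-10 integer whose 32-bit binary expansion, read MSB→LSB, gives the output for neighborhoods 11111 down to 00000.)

1233351527

  nb #####: next=.  (t=4,i=2, bit31=0)
  nb ####.: next=#  (t=2,i=12, bit30=1)
  nb ###.#: next=.  (t=1,i=1, bit29=0)
  nb ###..: next=.  (t=0,i=11, bit28=0)
  nb ##.##: next=#  (t=1,i=2, bit27=1)
  nb ##.#.: next=.  (t=2,i=1, bit26=0)
  nb ##..#: next=.  (t=0,i=5, bit25=0)
  nb ##...: next=#  (t=0,i=12, bit24=1)
  nb #.###: next=#  (t=0,i=9, bit23=1)
  nb #.##.: next=.  (t=1,i=3, bit22=0)
  nb #.#.#: next=.  (t=2,i=2, bit21=0)
  nb #.#..: next=.  (t=2,i=4, bit20=0)
  nb #..##: next=.  (t=2,i=9, bit19=0)
  nb #..#.: next=.  (t=0,i=6, bit18=0)
  nb #...#: next=#  (t=3,i=10, bit17=1)
  nb #....: next=#  (t=0,i=0, bit16=1)
  nb .####: next=.  (t=2,i=11, bit15=0)
  nb .###.: next=#  (t=0,i=10, bit14=1)
  nb .##.#: next=#  (t=1,i=10, bit13=1)
  nb .##..: next=#  (t=0,i=4, bit12=1)
  nb .#.##: next=.  (t=0,i=8, bit11=0)
  nb .#.#.: next=.  (t=2,i=3, bit10=0)
  nb .#..#: next=#  (t=2,i=5, bit9=1)
  nb .#...: next=#  (t=3,i=0, bit8=1)
  nb ..###: next=.  (t=2,i=10, bit7=0)
  nb ..##.: next=#  (t=0,i=3, bit6=1)
  nb ..#.#: next=#  (t=0,i=7, bit5=1)
  nb ..#..: next=.  (t=2,i=7, bit4=0)
  nb ...##: next=.  (t=0,i=2, bit3=0)
  nb ...#.: next=#  (t=3,i=4, bit2=1)
  nb ....#: next=#  (t=0,i=1, bit1=1)
  nb .....: next=#  (t=3,i=2, bit0=1)
  bits 01001001100000110111001101100111 = 1233351527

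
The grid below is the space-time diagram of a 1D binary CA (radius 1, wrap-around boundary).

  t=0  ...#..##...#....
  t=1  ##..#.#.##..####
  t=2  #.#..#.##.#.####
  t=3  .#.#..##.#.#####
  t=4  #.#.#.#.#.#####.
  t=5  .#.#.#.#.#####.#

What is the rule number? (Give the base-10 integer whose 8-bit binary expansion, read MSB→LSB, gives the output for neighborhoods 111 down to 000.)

  ###|#  b7=1 t=1,i=0
  ##.|.  b6=0 t=0,i=7
  #.#|#  b5=1 t=1,i=5
  #..|#  b4=1 t=0,i=4
  .##|#  b3=1 t=0,i=6
  .#.|.  b2=0 t=0,i=3
  ..#|.  b1=0 t=0,i=2
  ...|#  b0=1 t=0,i=0
  bits 10111001 = 185

185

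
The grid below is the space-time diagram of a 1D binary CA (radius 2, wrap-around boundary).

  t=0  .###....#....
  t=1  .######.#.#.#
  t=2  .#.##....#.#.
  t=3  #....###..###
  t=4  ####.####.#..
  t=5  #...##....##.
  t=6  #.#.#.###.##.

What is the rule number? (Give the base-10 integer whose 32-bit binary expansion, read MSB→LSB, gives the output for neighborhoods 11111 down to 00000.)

  ##### -> #   bit 31 = 1  t=1,i=3
  ####. -> .   bit 30 = 0  t=1,i=5
  ###.# -> .   bit 29 = 0  t=1,i=6
  ###.. -> #   bit 28 = 1  t=0,i=3
  ##.## -> #   bit 27 = 1  t=4,i=4
  ##.#. -> .   bit 26 = 0  t=1,i=7
  ##..# -> #   bit 25 = 1  t=3,i=8
  ##... -> #   bit 24 = 1  t=0,i=4
  #.### -> #   bit 23 = 1  t=1,i=1
  #.##. -> .   bit 22 = 0  t=2,i=3
  #.#.# -> .   bit 21 = 0  t=1,i=8
  #.#.. -> #   bit 20 = 1  t=2,i=11
  #..## -> .   bit 19 = 0  t=3,i=9
  #..#. -> #   bit 18 = 1  t=2,i=0
  #...# -> #   bit 17 = 1  t=5,i=2
  #.... -> #   bit 16 = 1  t=0,i=5
  .#### -> .   bit 15 = 0  t=1,i=2
  .###. -> #   bit 14 = 1  t=0,i=2
  .##.# -> #   bit 13 = 1  t=5,i=11
  .##.. -> .   bit 12 = 0  t=2,i=4
  .#.## -> .   bit 11 = 0  t=1,i=0
  .#.#. -> #   bit 10 = 1  t=1,i=9
  .#..# -> #   bit 9 = 1  t=2,i=12
  .#... -> .   bit 8 = 0  t=0,i=9
  ..### -> #   bit 7 = 1  t=0,i=1
  ..##. -> #   bit 6 = 1  t=5,i=4
  ..#.# -> .   bit 5 = 0  t=2,i=1
  ..#.. -> #   bit 4 = 1  t=0,i=8
  ...## -> .   bit 3 = 0  t=0,i=0
  ...#. -> .   bit 2 = 0  t=0,i=7
  ....# -> #   bit 1 = 1  t=0,i=6
  ..... -> .   bit 0 = 0  t=0,i=11
  bits 10011011100101110110011011010010 = 2610390738

2610390738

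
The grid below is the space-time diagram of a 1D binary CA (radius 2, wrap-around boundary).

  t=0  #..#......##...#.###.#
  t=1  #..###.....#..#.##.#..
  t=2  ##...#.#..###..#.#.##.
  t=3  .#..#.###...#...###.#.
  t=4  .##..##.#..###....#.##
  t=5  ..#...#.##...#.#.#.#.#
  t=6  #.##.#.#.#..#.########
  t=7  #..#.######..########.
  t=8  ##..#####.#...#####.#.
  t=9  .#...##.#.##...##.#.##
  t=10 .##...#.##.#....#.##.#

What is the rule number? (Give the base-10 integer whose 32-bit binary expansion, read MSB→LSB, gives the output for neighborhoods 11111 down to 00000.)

  ##### -> #   bit 31 = 1  t=6,i=16
  ####. -> .   bit 30 = 0  t=6,i=21
  ###.# -> #   bit 29 = 1  t=0,i=19
  ###.. -> #   bit 28 = 1  t=1,i=5
  ##.## -> .   bit 27 = 0  t=0,i=20
  ##.#. -> .   bit 26 = 0  t=1,i=18
  ##..# -> .   bit 25 = 0  t=0,i=1
  ##... -> .   bit 24 = 0  t=0,i=12
  #.### -> #   bit 23 = 1  t=0,i=17
  #.##. -> .   bit 22 = 0  t=0,i=21
  #.#.# -> #   bit 21 = 1  t=2,i=17
  #.#.. -> #   bit 20 = 1  t=1,i=19
  #..## -> .   bit 19 = 0  t=1,i=2
  #..#. -> .   bit 18 = 0  t=0,i=2
  #...# -> .   bit 17 = 0  t=0,i=13
  #.... -> #   bit 16 = 1  t=0,i=5
  .#### -> #   bit 15 = 1  t=6,i=15
  .###. -> .   bit 14 = 0  t=0,i=18
  .##.# -> #   bit 13 = 1  t=1,i=17
  .##.. -> #   bit 12 = 1  t=0,i=0
  .#.## -> #   bit 11 = 1  t=0,i=16
  .#.#. -> #   bit 10 = 1  t=2,i=6
  .#..# -> #   bit 9 = 1  t=1,i=1
  .#... -> #   bit 8 = 1  t=0,i=4
  ..### -> .   bit 7 = 0  t=1,i=3
  ..##. -> .   bit 6 = 0  t=0,i=10
  ..#.# -> .   bit 5 = 0  t=0,i=15
  ..#.. -> #   bit 4 = 1  t=0,i=3
  ...## -> .   bit 3 = 0  t=0,i=9
  ...#. -> #   bit 2 = 1  t=0,i=14
  ....# -> .   bit 1 = 0  t=0,i=8
  ..... -> .   bit 0 = 0  t=0,i=6
  bits 10110000101100011011111100010100 = 2964438804

2964438804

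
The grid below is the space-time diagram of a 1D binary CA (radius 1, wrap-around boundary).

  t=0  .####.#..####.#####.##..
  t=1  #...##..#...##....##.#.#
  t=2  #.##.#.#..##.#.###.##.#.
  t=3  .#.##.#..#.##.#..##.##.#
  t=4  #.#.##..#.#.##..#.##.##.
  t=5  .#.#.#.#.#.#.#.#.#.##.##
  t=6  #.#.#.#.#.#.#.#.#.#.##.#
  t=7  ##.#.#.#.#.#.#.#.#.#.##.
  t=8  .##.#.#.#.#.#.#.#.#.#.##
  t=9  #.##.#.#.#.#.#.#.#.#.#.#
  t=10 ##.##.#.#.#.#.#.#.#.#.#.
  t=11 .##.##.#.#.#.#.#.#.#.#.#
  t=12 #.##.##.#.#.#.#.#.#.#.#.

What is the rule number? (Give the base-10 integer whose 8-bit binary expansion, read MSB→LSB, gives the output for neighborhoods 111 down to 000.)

  nb ###: next=.  (t=0,i=2, bit7=0)
  nb ##.: next=#  (t=0,i=4, bit6=1)
  nb #.#: next=#  (t=0,i=5, bit5=1)
  nb #..: next=.  (t=0,i=7, bit4=0)
  nb .##: next=.  (t=0,i=1, bit3=0)
  nb .#.: next=.  (t=0,i=6, bit2=0)
  nb ..#: next=#  (t=0,i=0, bit1=1)
  nb ...: next=#  (t=0,i=23, bit0=1)
  bits 01100011 = 99

99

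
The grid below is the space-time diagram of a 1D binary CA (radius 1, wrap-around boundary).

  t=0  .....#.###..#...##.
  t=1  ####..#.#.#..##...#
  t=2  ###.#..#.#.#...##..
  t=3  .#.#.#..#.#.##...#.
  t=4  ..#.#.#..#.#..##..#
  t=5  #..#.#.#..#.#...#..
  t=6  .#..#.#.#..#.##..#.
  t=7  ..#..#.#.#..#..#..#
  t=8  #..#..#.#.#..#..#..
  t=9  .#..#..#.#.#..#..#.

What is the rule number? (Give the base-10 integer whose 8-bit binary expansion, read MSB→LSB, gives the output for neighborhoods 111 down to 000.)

177

  ###|#  b7=1 t=0,i=8
  ##.|.  b6=0 t=0,i=9
  #.#|#  b5=1 t=0,i=6
  #..|#  b4=1 t=0,i=10
  .##|.  b3=0 t=0,i=7
  .#.|.  b2=0 t=0,i=5
  ..#|.  b1=0 t=0,i=4
  ...|#  b0=1 t=0,i=0
  bits 10110001 = 177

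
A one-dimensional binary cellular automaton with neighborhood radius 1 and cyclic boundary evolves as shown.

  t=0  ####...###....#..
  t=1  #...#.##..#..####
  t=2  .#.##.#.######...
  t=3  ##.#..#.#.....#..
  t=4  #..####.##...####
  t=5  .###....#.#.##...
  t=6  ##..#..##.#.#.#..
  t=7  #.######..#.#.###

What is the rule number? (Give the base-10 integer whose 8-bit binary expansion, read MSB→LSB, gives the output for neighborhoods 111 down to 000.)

  ### -> .   bit 7 = 0  t=0,i=1
  ##. -> .   bit 6 = 0  t=0,i=3
  #.# -> .   bit 5 = 0  t=1,i=5
  #.. -> #   bit 4 = 1  t=0,i=4
  .## -> #   bit 3 = 1  t=0,i=0
  .#. -> #   bit 2 = 1  t=0,i=14
  ..# -> #   bit 1 = 1  t=0,i=6
  ... -> .   bit 0 = 0  t=0,i=5
  bits 00011110 = 30

30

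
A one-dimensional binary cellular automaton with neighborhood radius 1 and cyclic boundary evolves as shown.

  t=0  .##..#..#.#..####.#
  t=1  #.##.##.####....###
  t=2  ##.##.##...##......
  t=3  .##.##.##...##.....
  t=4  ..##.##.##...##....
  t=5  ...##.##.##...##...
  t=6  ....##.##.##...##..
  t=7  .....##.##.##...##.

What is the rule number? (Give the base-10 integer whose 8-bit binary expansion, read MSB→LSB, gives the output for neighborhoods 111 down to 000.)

116

  [7] ### => .  t=0,i=14
  [6] ##. => #  t=0,i=2
  [5] #.# => #  t=0,i=0
  [4] #.. => #  t=0,i=3
  [3] .## => .  t=0,i=1
  [2] .#. => #  t=0,i=5
  [1] ..# => .  t=0,i=4
  [0] ... => .  t=1,i=13
  bits 01110100 = 116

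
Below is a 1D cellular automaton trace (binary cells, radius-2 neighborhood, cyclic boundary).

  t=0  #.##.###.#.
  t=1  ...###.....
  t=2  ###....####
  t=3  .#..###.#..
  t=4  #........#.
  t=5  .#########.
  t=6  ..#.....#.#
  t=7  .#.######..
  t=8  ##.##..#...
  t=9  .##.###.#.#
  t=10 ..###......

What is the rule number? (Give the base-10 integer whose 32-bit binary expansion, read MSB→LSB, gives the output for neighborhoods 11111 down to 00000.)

  ##### -> .   bit 31 = 0  t=2,i=0
  ####. -> #   bit 30 = 1  t=2,i=1
  ###.# -> .   bit 29 = 0  t=0,i=7
  ###.. -> .   bit 28 = 0  t=1,i=5
  ##.## -> #   bit 27 = 1  t=0,i=4
  ##.#. -> .   bit 26 = 0  t=0,i=8
  ##..# -> #   bit 25 = 1  t=5,i=10
  ##... -> .   bit 24 = 0  t=1,i=6
  #.### -> #   bit 23 = 1  t=0,i=5
  #.##. -> .   bit 22 = 0  t=0,i=2
  #.#.# -> .   bit 21 = 0  t=0,i=0
  #.#.. -> .   bit 20 = 0  t=3,i=8
  #..## -> .   bit 19 = 0  t=3,i=3
  #..#. -> #   bit 18 = 1  t=6,i=1
  #...# -> .   bit 17 = 0  t=3,i=10
  #.... -> #   bit 16 = 1  t=1,i=7
  .#### -> #   bit 15 = 1  t=2,i=8
  .###. -> .   bit 14 = 0  t=0,i=6
  .##.# -> #   bit 13 = 1  t=0,i=3
  .##.. -> #   bit 12 = 1  t=8,i=4
  .#.## -> .   bit 11 = 0  t=0,i=1
  .#.#. -> .   bit 10 = 0  t=0,i=10
  .#..# -> .   bit 9 = 0  t=3,i=2
  .#... -> #   bit 8 = 1  t=3,i=9
  ..### -> .   bit 7 = 0  t=1,i=3
  ..##. -> .   bit 6 = 0  t=8,i=0
  ..#.# -> #   bit 5 = 1  t=4,i=9
  ..#.. -> .   bit 4 = 0  t=3,i=1
  ...## -> #   bit 3 = 1  t=1,i=2
  ...#. -> #   bit 2 = 1  t=3,i=0
  ....# -> #   bit 1 = 1  t=1,i=1
  ..... -> #   bit 0 = 1  t=1,i=0
  bits 01001010100001011011000100101111 = 1250275631

1250275631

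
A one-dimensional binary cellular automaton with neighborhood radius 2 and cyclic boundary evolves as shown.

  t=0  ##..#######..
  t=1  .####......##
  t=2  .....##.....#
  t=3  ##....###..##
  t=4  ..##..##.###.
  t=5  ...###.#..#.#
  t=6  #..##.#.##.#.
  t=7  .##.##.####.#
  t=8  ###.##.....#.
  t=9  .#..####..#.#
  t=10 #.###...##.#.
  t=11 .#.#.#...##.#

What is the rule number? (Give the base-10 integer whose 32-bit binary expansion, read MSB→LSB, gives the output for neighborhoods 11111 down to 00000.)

  nb #####: next=.  (t=0,i=6, bit31=0)
  nb ####.: next=.  (t=0,i=9, bit30=0)
  nb ###.#: next=.  (t=5,i=5, bit29=0)
  nb ###..: next=.  (t=0,i=10, bit28=0)
  nb ##.##: next=.  (t=1,i=0, bit27=0)
  nb ##.#.: next=#  (t=5,i=6, bit26=1)
  nb ##..#: next=#  (t=0,i=2, bit25=1)
  nb ##...: next=#  (t=1,i=5, bit24=1)
  nb #.###: next=.  (t=1,i=1, bit23=0)
  nb #.##.: next=#  (t=6,i=8, bit22=1)
  nb #.#.#: next=.  (t=6,i=6, bit21=0)
  nb #.#..: next=.  (t=5,i=7, bit20=0)
  nb #..##: next=#  (t=0,i=3, bit19=1)
  nb #..#.: next=#  (t=5,i=9, bit18=1)
  nb #...#: next=.  (t=4,i=0, bit17=0)
  nb #....: next=#  (t=1,i=6, bit16=1)
  nb .####: next=.  (t=0,i=5, bit15=0)
  nb .###.: next=#  (t=3,i=7, bit14=1)
  nb .##.#: next=#  (t=1,i=12, bit13=1)
  nb .##..: next=#  (t=0,i=1, bit12=1)
  nb .#.##: next=#  (t=6,i=7, bit11=1)
  nb .#.#.: next=#  (t=5,i=11, bit10=1)
  nb .#..#: next=#  (t=5,i=8, bit9=1)
  nb .#...: next=#  (t=2,i=0, bit8=1)
  nb ..###: next=#  (t=0,i=4, bit7=1)
  nb ..##.: next=.  (t=0,i=0, bit6=0)
  nb ..#.#: next=.  (t=5,i=10, bit5=0)
  nb ..#..: next=#  (t=2,i=12, bit4=1)
  nb ...##: next=.  (t=1,i=10, bit3=0)
  nb ...#.: next=#  (t=2,i=11, bit2=1)
  nb ....#: next=.  (t=1,i=9, bit1=0)
  nb .....: next=.  (t=1,i=7, bit0=0)
  bits 00000111010011010111111110010100 = 122519444

122519444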